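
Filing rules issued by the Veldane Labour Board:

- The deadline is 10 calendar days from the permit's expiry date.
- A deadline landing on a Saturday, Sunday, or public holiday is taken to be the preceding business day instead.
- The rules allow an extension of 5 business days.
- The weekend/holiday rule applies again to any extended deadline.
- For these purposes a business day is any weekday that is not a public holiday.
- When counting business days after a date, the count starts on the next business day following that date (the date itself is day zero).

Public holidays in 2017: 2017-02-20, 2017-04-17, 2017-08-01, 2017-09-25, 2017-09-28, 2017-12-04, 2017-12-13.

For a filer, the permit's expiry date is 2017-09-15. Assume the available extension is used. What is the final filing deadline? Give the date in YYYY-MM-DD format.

Adding 10 calendar days to 2017-09-15 gives 2017-09-25.
2017-09-25 falls on a listed holiday. Rolling to the preceding business day gives 2017-09-22, a Friday.
The 5-business-day extension runs from 2017-09-22 to 2017-10-03.
2017-10-03 (Tuesday) is already a business day.
Deadline: 2017-10-03.

2017-10-03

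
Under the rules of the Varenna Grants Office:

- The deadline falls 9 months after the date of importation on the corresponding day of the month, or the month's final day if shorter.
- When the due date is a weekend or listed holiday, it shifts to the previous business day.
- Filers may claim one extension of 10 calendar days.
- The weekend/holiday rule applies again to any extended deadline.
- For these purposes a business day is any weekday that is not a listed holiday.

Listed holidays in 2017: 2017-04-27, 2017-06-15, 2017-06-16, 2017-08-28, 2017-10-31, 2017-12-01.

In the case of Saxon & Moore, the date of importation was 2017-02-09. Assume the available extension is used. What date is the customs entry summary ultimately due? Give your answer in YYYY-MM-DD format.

2017-11-17

9 months after 2017-02-09, on the same day of the month, is 2017-11-09.
2017-11-09 falls on a Thursday, which is a business day, so no adjustment is needed.
With the 10-day extension, 2017-11-09 becomes 2017-11-19.
2017-11-19 is a Sunday; the preceding business day is 2017-11-17 (Friday).
Final deadline: 2017-11-17.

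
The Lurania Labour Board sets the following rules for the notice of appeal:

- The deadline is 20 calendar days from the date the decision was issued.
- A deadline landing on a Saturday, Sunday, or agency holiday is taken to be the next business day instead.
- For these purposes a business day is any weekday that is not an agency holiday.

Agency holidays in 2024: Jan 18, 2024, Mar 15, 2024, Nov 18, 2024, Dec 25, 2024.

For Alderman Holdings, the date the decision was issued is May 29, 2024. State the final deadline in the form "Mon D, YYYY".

Jun 18, 2024

20 calendar days after May 29, 2024 is Jun 18, 2024.
Jun 18, 2024 is a Tuesday and not a listed holiday, so it stands.
Final deadline: Jun 18, 2024.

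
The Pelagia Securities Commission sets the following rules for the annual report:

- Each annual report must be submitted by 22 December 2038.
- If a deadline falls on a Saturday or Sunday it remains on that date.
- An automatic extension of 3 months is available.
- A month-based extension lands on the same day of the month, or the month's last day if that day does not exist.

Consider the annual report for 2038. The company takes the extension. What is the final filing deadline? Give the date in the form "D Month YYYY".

Start from the fixed due date, 22 December 2038.
22 December 2038 falls on a Wednesday. The rules make no weekend/holiday allowance, so it remains 22 December 2038.
Add 3 months to 22 December 2038: 22 March 2039.
No adjustment is made for weekends or holidays, so 22 March 2039 stands.
So the filing is due 22 March 2039.

22 March 2039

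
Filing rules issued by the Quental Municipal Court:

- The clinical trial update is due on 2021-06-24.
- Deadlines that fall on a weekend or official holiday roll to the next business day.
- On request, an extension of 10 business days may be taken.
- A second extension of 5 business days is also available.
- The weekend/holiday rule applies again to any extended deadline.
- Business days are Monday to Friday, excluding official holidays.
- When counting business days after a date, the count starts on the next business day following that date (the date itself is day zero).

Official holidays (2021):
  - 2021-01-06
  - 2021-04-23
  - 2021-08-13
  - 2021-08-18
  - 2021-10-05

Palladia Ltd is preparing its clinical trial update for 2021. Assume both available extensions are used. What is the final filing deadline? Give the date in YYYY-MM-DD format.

The statutory due date is 2021-06-24.
2021-06-24 (Thursday) is already a business day.
Applying the 10-business-day extension: 10 business days after 2021-06-24 is 2021-07-08.
2021-07-08 falls on a Thursday, which is a business day, so no adjustment is needed.
Applying the 5-business-day extension: 5 business days after 2021-07-08 is 2021-07-15.
2021-07-15 (Thursday) is already a business day.
Final deadline: 2021-07-15.

2021-07-15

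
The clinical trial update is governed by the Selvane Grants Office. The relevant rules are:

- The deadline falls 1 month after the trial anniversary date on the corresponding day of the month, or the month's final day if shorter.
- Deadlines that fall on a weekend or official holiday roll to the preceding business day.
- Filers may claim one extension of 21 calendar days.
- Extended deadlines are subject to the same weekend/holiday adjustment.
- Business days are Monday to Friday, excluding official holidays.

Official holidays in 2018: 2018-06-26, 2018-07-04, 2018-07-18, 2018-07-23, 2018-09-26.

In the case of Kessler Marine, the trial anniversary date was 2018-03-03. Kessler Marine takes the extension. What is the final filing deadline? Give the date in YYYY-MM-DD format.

2018-04-24

Moving 1 month forward from 2018-03-03 on the corresponding day gives 2018-04-03.
2018-04-03 (Tuesday) is already a business day.
The 21-calendar-day extension moves the deadline from 2018-04-03 to 2018-04-24.
2018-04-24 is a Tuesday and not a listed holiday, so it stands.
Final deadline: 2018-04-24.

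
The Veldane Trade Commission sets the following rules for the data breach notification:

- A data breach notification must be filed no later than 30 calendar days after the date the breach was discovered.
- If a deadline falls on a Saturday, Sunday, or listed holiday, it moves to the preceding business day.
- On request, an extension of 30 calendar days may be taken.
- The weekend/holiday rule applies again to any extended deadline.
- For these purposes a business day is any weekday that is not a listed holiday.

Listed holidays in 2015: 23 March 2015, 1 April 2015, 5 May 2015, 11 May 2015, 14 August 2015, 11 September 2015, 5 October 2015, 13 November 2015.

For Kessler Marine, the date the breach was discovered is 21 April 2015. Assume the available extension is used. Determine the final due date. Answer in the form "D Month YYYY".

19 June 2015

30 calendar days after 21 April 2015 is 21 May 2015.
Since 21 May 2015 is a Thursday and not a holiday, the date is unchanged.
Add the 30 calendar-day extension to 21 May 2015: 20 June 2015.
20 June 2015 falls on a Saturday. Rolling to the preceding business day gives 19 June 2015, a Friday.
Deadline: 19 June 2015.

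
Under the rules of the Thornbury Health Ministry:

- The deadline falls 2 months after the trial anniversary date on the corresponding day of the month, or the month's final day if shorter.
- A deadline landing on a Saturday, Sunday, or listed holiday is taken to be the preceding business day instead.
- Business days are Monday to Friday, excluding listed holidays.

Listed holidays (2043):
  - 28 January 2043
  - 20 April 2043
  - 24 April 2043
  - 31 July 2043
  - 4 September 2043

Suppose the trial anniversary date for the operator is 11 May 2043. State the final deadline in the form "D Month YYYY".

Moving 2 months forward from 11 May 2043 on the corresponding day gives 11 July 2043.
11 July 2043 falls on a Saturday. Rolling to the preceding business day gives 10 July 2043, a Friday.
So the filing is due 10 July 2043.

10 July 2043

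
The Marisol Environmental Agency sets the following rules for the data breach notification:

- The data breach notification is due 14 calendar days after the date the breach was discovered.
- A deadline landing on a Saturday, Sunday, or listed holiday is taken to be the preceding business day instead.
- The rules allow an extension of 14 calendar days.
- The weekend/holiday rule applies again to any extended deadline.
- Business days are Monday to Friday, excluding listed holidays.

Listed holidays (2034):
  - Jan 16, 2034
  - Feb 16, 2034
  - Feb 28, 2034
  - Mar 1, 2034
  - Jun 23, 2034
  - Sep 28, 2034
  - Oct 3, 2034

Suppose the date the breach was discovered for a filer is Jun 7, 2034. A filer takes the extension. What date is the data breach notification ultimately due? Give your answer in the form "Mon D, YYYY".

Jul 5, 2034

Trigger date Jun 7, 2034 + 14 calendar days = Jun 21, 2034.
Jun 21, 2034 (Wednesday) is already a business day.
Add the 14 calendar-day extension to Jun 21, 2034: Jul 5, 2034.
Jul 5, 2034 (Wednesday) is already a business day.
Final deadline: Jul 5, 2034.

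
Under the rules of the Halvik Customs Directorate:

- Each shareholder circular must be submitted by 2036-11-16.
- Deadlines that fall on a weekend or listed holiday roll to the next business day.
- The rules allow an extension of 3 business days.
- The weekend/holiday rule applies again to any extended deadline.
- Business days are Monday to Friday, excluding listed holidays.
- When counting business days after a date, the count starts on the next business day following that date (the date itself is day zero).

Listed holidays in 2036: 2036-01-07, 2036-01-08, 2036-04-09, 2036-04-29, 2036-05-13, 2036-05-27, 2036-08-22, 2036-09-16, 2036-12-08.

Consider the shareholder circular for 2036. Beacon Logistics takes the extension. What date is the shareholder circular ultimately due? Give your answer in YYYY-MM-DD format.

The statutory due date is 2036-11-16.
2036-11-16 is a Sunday; the next business day is 2036-11-17 (Monday).
The 3-business-day extension runs from 2036-11-17 to 2036-11-20.
2036-11-20 falls on a Thursday, which is a business day, so no adjustment is needed.
So the filing is due 2036-11-20.

2036-11-20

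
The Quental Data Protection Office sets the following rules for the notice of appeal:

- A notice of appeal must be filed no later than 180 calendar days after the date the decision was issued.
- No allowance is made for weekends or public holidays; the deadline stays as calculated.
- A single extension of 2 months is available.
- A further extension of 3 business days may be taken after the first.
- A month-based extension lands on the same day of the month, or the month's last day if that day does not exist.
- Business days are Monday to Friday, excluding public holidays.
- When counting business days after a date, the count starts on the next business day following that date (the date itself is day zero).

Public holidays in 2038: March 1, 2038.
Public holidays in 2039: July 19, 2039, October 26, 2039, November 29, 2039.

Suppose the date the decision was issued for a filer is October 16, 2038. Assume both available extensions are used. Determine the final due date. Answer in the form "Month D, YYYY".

June 17, 2039

Adding 180 calendar days to October 16, 2038 gives April 14, 2039.
April 14, 2039 is a Thursday; no weekend or holiday adjustment applies.
The 2 months extension carries April 14, 2039 to June 14, 2039.
June 14, 2039 falls on a Tuesday. The rules make no weekend/holiday allowance, so it remains June 14, 2039.
The 3-business-day extension runs from June 14, 2039 to June 17, 2039.
June 17, 2039 falls on a Friday. The rules make no weekend/holiday allowance, so it remains June 17, 2039.
So the filing is due June 17, 2039.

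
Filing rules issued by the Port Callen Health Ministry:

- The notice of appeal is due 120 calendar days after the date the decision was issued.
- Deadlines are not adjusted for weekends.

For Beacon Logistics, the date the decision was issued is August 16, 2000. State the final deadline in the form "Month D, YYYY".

120 calendar days after August 16, 2000 is December 14, 2000.
No adjustment is made for weekends or holidays, so December 14, 2000 stands.
The final due date is December 14, 2000.

December 14, 2000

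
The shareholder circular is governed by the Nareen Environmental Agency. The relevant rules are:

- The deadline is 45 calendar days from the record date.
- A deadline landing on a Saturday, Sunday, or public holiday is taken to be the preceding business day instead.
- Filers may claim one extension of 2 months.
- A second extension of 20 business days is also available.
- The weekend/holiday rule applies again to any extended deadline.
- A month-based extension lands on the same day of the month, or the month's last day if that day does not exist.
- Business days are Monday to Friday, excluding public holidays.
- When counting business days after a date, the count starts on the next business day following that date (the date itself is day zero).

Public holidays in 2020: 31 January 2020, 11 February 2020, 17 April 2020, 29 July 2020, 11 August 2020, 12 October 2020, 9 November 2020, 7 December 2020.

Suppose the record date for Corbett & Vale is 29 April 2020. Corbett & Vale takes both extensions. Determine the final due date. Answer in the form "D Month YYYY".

9 September 2020

45 calendar days after 29 April 2020 is 13 June 2020.
13 June 2020 is a Saturday, so it moves to the preceding business day, 12 June 2020 (Friday).
Applying the 2 months extension: 2 months after 12 June 2020 is 12 August 2020.
12 August 2020 falls on a Wednesday, which is a business day, so no adjustment is needed.
The 20-business-day extension runs from 12 August 2020 to 9 September 2020.
9 September 2020 is a Wednesday and not a listed holiday, so it stands.
Deadline: 9 September 2020.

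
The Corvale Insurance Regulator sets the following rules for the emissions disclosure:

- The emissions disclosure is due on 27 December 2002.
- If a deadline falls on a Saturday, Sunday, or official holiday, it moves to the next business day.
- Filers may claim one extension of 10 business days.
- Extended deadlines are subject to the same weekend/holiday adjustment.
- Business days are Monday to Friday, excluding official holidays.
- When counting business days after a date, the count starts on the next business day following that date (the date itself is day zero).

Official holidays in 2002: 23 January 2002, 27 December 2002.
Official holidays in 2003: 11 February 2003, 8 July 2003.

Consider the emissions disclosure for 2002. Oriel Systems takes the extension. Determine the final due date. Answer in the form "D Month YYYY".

13 January 2003

The stated deadline is 27 December 2002.
27 December 2002 falls on a listed holiday. Rolling to the next business day gives 30 December 2002, a Monday.
The 10-business-day extension runs from 30 December 2002 to 13 January 2003.
13 January 2003 (Monday) is already a business day.
Deadline: 13 January 2003.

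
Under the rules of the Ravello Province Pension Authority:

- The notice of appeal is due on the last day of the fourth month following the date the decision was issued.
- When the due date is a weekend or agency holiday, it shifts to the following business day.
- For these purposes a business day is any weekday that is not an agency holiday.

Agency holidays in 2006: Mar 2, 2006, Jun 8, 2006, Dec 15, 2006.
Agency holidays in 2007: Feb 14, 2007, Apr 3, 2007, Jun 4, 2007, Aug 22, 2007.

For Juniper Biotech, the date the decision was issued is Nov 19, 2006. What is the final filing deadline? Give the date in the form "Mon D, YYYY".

4 months after Nov 19, 2006 is March 2007; that month ends on Mar 31, 2007.
Mar 31, 2007 is a Saturday; the next business day is Apr 2, 2007 (Monday).
So the filing is due Apr 2, 2007.

Apr 2, 2007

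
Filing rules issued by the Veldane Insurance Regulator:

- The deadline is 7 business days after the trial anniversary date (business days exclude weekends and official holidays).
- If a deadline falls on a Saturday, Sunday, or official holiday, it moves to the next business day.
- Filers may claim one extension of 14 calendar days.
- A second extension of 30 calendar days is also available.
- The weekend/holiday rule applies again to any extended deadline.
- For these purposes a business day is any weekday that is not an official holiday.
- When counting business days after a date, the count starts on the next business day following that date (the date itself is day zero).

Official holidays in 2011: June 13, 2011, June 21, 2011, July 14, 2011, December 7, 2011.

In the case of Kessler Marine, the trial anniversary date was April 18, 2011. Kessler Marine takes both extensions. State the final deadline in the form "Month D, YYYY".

Starting the day after April 18, 2011 and counting 7 business days lands on April 27, 2011.
Since April 27, 2011 is a Wednesday and not a holiday, the date is unchanged.
The 14-calendar-day extension moves the deadline from April 27, 2011 to May 11, 2011.
May 11, 2011 (Wednesday) is already a business day.
Add the 30 calendar-day extension to May 11, 2011: June 10, 2011.
June 10, 2011 is a Friday and not a listed holiday, so it stands.
The final due date is June 10, 2011.

June 10, 2011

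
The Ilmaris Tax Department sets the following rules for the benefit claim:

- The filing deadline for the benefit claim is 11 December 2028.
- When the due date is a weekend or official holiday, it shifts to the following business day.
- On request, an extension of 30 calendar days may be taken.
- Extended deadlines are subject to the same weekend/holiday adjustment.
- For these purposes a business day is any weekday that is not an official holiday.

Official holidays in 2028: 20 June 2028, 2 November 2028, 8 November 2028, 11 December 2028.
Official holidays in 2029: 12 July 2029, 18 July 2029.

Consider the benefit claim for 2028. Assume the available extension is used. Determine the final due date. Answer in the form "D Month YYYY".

Start from the fixed due date, 11 December 2028.
Because 11 December 2028 is a listed holiday, the deadline becomes 12 December 2028 (Tuesday).
With the 30-day extension, 12 December 2028 becomes 11 January 2029.
Since 11 January 2029 is a Thursday and not a holiday, the date is unchanged.
So the filing is due 11 January 2029.

11 January 2029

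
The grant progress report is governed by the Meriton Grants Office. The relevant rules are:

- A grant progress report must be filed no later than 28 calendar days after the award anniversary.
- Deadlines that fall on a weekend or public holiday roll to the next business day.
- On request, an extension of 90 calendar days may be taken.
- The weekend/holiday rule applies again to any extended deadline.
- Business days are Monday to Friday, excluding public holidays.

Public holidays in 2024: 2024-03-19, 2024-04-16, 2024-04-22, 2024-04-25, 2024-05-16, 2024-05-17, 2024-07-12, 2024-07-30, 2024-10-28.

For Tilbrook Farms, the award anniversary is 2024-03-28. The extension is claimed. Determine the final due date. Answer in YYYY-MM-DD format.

2024-07-25

Adding 28 calendar days to 2024-03-28 gives 2024-04-25.
2024-04-25 is a listed holiday, so it moves to the next business day, 2024-04-26 (Friday).
Applying the 90-calendar-day extension: 2024-04-26 + 90 days = 2024-07-25.
2024-07-25 falls on a Thursday, which is a business day, so no adjustment is needed.
The final due date is 2024-07-25.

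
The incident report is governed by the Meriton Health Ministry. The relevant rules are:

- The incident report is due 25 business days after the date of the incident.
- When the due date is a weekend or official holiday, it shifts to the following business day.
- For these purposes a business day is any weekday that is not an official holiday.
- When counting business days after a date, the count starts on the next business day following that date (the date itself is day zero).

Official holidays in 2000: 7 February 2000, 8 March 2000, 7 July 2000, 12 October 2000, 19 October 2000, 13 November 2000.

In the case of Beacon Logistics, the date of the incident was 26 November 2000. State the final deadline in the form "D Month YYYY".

29 December 2000

Starting the day after 26 November 2000 and counting 25 business days lands on 29 December 2000.
Since 29 December 2000 is a Friday and not a holiday, the date is unchanged.
Final deadline: 29 December 2000.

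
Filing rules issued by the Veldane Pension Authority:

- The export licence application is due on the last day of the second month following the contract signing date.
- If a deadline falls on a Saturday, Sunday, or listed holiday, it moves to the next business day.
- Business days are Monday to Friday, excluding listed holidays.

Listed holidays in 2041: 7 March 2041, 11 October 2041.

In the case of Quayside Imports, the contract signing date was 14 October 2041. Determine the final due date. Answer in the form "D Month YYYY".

31 December 2041

2 months after 14 October 2041 is December 2041; that month ends on 31 December 2041.
31 December 2041 is a Tuesday and not a listed holiday, so it stands.
Deadline: 31 December 2041.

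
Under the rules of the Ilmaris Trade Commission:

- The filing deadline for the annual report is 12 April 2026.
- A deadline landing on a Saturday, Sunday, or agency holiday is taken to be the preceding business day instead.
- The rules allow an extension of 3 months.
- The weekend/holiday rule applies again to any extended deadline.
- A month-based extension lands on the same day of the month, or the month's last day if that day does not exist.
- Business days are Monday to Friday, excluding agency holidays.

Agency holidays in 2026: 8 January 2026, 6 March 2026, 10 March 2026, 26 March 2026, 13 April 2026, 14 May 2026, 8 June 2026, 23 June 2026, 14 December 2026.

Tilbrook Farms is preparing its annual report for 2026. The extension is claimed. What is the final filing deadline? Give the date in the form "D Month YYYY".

Start from the fixed due date, 12 April 2026.
Because 12 April 2026 is a Sunday, the deadline becomes 10 April 2026 (Friday).
Add 3 months to 10 April 2026: 10 July 2026.
10 July 2026 (Friday) is already a business day.
The final due date is 10 July 2026.

10 July 2026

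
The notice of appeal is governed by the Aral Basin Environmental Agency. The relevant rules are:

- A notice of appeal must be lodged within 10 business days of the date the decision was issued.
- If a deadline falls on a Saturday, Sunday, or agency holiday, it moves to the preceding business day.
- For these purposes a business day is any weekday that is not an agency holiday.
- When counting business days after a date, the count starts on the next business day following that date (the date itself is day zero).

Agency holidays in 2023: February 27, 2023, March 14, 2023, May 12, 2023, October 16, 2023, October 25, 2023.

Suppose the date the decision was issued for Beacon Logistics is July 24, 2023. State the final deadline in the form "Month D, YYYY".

August 7, 2023

10 business days after July 24, 2023, excluding weekends and holidays, is August 7, 2023.
August 7, 2023 falls on a Monday, which is a business day, so no adjustment is needed.
Deadline: August 7, 2023.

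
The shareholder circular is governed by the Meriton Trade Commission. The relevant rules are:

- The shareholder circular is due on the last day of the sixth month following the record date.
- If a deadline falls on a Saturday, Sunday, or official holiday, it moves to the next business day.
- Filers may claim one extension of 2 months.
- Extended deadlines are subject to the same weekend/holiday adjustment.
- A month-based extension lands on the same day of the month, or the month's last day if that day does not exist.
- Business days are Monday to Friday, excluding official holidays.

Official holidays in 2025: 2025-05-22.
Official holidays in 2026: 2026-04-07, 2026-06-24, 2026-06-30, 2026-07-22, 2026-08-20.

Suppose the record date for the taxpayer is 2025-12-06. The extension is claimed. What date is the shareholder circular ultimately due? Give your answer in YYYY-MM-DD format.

The sixth month after 2025-12-06 is June 2026, whose last day is 2026-06-30.
2026-06-30 is a listed holiday, so it moves to the next business day, 2026-07-01 (Wednesday).
Add 2 months to 2026-07-01: 2026-09-01.
2026-09-01 is a Tuesday and not a listed holiday, so it stands.
Final deadline: 2026-09-01.

2026-09-01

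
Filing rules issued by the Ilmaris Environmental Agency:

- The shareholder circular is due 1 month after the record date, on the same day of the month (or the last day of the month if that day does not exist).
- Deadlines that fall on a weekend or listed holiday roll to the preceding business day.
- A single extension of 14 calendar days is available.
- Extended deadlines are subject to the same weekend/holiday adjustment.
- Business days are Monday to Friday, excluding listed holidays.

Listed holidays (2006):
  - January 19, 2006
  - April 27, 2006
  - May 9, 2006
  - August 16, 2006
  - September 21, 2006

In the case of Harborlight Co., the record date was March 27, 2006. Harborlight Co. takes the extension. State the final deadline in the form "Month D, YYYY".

1 month from March 27, 2006 is April 27, 2006.
April 27, 2006 is a listed holiday; the preceding business day is April 26, 2006 (Wednesday).
The 14-calendar-day extension moves the deadline from April 26, 2006 to May 10, 2006.
Since May 10, 2006 is a Wednesday and not a holiday, the date is unchanged.
So the filing is due May 10, 2006.

May 10, 2006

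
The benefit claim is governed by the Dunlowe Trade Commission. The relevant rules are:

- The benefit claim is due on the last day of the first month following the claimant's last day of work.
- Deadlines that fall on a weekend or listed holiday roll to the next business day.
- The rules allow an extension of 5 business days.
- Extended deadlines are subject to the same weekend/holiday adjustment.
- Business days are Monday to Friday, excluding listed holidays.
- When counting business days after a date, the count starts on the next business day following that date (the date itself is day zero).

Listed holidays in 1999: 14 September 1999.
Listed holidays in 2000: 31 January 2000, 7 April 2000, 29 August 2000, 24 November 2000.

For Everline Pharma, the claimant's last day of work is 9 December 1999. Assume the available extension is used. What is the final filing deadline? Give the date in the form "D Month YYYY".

1 month after 9 December 1999 falls in January 2000; the last day of that month is 31 January 2000.
31 January 2000 falls on a listed holiday. Rolling to the next business day gives 1 February 2000, a Tuesday.
Counting 5 further business days from 1 February 2000 reaches 8 February 2000.
8 February 2000 is a Tuesday and not a listed holiday, so it stands.
Final deadline: 8 February 2000.

8 February 2000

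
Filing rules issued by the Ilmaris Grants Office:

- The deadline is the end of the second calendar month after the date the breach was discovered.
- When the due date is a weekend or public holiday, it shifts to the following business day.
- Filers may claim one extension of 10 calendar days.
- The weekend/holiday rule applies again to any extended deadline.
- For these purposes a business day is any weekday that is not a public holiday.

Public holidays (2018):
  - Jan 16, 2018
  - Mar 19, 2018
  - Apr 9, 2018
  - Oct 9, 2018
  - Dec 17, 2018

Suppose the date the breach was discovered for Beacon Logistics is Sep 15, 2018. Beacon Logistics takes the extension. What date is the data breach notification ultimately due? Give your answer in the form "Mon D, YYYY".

Dec 10, 2018

The second month after Sep 15, 2018 is November 2018, whose last day is Nov 30, 2018.
Nov 30, 2018 (Friday) is already a business day.
The 10-calendar-day extension moves the deadline from Nov 30, 2018 to Dec 10, 2018.
Dec 10, 2018 is a Monday and not a listed holiday, so it stands.
The final due date is Dec 10, 2018.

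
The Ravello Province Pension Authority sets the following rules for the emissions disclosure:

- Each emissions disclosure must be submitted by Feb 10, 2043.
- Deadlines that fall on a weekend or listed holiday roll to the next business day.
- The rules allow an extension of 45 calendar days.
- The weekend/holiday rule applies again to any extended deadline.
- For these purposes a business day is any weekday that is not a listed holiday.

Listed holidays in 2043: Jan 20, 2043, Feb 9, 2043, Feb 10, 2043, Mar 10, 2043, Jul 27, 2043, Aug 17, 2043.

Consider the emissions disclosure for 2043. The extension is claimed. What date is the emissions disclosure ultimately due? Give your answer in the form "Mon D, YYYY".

Start from the fixed due date, Feb 10, 2043.
Feb 10, 2043 is a listed holiday, so it moves to the next business day, Feb 11, 2043 (Wednesday).
The 45-calendar-day extension moves the deadline from Feb 11, 2043 to Mar 28, 2043.
Mar 28, 2043 is a Saturday, so it moves to the next business day, Mar 30, 2043 (Monday).
So the filing is due Mar 30, 2043.

Mar 30, 2043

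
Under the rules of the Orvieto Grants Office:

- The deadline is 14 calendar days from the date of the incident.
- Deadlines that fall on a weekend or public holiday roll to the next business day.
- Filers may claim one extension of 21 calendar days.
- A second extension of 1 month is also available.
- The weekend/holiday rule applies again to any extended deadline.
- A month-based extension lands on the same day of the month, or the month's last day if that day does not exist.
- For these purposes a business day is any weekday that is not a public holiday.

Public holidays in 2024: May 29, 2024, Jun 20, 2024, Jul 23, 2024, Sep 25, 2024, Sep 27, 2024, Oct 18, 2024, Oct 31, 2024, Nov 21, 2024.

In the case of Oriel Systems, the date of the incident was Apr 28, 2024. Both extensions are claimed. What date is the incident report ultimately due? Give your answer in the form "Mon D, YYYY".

Jul 3, 2024

Trigger date Apr 28, 2024 + 14 calendar days = May 12, 2024.
May 12, 2024 is a Sunday; the next business day is May 13, 2024 (Monday).
Applying the 21-calendar-day extension: May 13, 2024 + 21 days = Jun 3, 2024.
Jun 3, 2024 is a Monday and not a listed holiday, so it stands.
Add 1 month to Jun 3, 2024: Jul 3, 2024.
Since Jul 3, 2024 is a Wednesday and not a holiday, the date is unchanged.
So the filing is due Jul 3, 2024.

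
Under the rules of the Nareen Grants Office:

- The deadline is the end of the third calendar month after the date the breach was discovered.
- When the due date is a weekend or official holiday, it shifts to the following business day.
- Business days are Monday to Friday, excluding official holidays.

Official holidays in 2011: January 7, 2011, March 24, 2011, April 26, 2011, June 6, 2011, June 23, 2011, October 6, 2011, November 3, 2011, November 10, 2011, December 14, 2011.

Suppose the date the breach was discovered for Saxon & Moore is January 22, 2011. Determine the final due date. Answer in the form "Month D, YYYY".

3 months after January 22, 2011 falls in April 2011; the last day of that month is April 30, 2011.
April 30, 2011 falls on a Saturday. Rolling to the next business day gives May 2, 2011, a Monday.
Final deadline: May 2, 2011.

May 2, 2011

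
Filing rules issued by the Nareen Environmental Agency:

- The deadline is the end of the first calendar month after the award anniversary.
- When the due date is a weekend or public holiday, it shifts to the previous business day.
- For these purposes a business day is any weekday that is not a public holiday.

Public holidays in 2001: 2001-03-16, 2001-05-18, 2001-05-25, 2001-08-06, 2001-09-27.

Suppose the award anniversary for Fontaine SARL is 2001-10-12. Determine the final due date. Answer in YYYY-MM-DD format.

2001-11-30

The first month after 2001-10-12 is November 2001, whose last day is 2001-11-30.
2001-11-30 is a Friday and not a listed holiday, so it stands.
The final due date is 2001-11-30.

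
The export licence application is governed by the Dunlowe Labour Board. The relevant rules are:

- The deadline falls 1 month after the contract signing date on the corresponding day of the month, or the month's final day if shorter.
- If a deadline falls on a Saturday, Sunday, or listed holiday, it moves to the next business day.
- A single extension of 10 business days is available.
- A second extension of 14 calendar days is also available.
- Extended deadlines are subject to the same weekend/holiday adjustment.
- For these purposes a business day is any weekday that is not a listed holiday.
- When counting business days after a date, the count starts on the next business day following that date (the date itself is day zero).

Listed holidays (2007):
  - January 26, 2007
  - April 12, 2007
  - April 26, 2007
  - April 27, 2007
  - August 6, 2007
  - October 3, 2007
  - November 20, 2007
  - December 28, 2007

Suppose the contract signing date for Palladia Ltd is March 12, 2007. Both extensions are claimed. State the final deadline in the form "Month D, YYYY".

May 15, 2007

1 month after March 12, 2007, on the same day of the month, is April 12, 2007.
April 12, 2007 falls on a listed holiday. Rolling to the next business day gives April 13, 2007, a Friday.
Counting 10 further business days from April 13, 2007 reaches May 1, 2007.
May 1, 2007 (Tuesday) is already a business day.
Applying the 14-calendar-day extension: May 1, 2007 + 14 days = May 15, 2007.
May 15, 2007 (Tuesday) is already a business day.
Deadline: May 15, 2007.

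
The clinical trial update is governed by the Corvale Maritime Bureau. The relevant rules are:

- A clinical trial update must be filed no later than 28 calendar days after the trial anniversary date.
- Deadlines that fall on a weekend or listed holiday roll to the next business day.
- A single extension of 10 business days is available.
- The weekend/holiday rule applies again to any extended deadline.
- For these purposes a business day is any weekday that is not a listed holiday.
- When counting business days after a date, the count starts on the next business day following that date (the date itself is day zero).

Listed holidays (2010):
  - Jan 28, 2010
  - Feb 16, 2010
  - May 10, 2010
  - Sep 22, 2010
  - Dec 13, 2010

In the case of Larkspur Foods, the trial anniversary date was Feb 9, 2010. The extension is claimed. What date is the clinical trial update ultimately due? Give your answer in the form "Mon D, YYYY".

Trigger date Feb 9, 2010 + 28 calendar days = Mar 9, 2010.
Mar 9, 2010 is a Tuesday and not a listed holiday, so it stands.
The 10-business-day extension runs from Mar 9, 2010 to Mar 23, 2010.
Mar 23, 2010 is a Tuesday and not a listed holiday, so it stands.
Deadline: Mar 23, 2010.

Mar 23, 2010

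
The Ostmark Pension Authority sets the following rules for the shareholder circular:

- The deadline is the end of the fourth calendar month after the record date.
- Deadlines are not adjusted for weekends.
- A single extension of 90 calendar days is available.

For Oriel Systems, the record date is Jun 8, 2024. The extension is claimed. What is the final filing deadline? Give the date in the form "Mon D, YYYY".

Jan 29, 2025

The fourth month after Jun 8, 2024 is October 2024, whose last day is Oct 31, 2024.
No adjustment is made for weekends or holidays, so Oct 31, 2024 stands.
Add the 90 calendar-day extension to Oct 31, 2024: Jan 29, 2025.
Jan 29, 2025 is a Wednesday; no weekend or holiday adjustment applies.
Deadline: Jan 29, 2025.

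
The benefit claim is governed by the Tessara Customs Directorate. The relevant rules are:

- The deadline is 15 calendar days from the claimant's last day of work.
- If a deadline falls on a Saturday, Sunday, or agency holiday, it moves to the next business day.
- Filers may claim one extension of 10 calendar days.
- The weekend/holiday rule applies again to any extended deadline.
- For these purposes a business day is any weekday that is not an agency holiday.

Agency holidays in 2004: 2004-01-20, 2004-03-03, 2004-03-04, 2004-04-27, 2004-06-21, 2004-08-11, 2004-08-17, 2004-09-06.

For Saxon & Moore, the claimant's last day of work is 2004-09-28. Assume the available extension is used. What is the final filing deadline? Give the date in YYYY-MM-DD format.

2004-10-25

From 2004-09-28, 15 calendar days later is 2004-10-13.
2004-10-13 falls on a Wednesday, which is a business day, so no adjustment is needed.
Applying the 10-calendar-day extension: 2004-10-13 + 10 days = 2004-10-23.
2004-10-23 is a Saturday, so it moves to the next business day, 2004-10-25 (Monday).
The final due date is 2004-10-25.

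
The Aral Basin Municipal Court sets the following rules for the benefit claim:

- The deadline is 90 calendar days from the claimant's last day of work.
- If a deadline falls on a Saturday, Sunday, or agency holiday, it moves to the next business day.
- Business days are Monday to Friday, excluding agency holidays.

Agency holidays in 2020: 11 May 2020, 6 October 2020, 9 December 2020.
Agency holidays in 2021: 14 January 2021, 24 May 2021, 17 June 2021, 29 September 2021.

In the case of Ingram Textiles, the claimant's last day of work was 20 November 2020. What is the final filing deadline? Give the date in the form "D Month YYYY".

18 February 2021

Adding 90 calendar days to 20 November 2020 gives 18 February 2021.
18 February 2021 falls on a Thursday, which is a business day, so no adjustment is needed.
Final deadline: 18 February 2021.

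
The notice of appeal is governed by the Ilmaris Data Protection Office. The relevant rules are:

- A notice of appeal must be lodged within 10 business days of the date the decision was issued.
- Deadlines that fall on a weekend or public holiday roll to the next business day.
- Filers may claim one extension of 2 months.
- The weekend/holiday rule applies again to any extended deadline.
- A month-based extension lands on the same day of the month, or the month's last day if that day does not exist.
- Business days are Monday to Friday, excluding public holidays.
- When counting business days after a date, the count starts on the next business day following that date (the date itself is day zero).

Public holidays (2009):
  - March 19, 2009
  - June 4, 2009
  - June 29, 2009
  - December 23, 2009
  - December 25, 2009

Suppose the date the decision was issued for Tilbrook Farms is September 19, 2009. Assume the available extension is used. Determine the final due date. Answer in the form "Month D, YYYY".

Counting 10 business days after September 19, 2009 (skipping weekends and listed holidays) reaches October 2, 2009.
October 2, 2009 is a Friday and not a listed holiday, so it stands.
Applying the 2 months extension: 2 months after October 2, 2009 is December 2, 2009.
December 2, 2009 is a Wednesday and not a listed holiday, so it stands.
Final deadline: December 2, 2009.

December 2, 2009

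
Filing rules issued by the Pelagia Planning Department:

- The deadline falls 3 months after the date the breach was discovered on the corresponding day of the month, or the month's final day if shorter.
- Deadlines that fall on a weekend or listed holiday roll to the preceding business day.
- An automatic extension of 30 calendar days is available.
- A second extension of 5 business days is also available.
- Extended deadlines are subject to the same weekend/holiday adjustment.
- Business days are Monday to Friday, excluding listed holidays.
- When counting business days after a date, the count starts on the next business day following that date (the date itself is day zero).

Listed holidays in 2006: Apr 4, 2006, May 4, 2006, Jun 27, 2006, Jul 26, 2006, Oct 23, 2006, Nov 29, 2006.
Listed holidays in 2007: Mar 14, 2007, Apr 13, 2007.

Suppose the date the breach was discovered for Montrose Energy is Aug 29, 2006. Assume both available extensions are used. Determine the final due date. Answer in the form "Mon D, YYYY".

3 months after Aug 29, 2006, on the same day of the month, is Nov 29, 2006.
Nov 29, 2006 falls on a listed holiday. Rolling to the preceding business day gives Nov 28, 2006, a Tuesday.
Applying the 30-calendar-day extension: Nov 28, 2006 + 30 days = Dec 28, 2006.
Dec 28, 2006 (Thursday) is already a business day.
Applying the 5-business-day extension: 5 business days after Dec 28, 2006 is Jan 4, 2007.
Jan 4, 2007 falls on a Thursday, which is a business day, so no adjustment is needed.
Deadline: Jan 4, 2007.

Jan 4, 2007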